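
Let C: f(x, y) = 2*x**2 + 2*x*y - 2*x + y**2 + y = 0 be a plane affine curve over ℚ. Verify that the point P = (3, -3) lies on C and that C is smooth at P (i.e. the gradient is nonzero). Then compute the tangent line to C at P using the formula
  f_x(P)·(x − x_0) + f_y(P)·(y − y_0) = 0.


Tangent line at P: 4*x + y - 9 = 0.

Step 1: f(3, -3) = 0, so P lies on C.
Step 2: partial derivatives
  f_x(x, y) = 4*x + 2*y - 2, f_y(x, y) = 2*x + 2*y + 1.
  f_x(P) = 4, f_y(P) = 1 (gradient nonzero, so P is smooth).
Step 3: tangent line at P: 4·(x − 3) + 1·(y − -3) = 0.
Expanding: 4*x + y - 9 = 0.


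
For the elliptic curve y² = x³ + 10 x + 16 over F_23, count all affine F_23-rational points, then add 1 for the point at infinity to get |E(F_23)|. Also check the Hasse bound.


Affine points = {(0, 4), (0, 19), (1, 2), (1, 21), (3, 2), (3, 21), (6, 4), (6, 19), (10, 9), (10, 14), (11, 10), (11, 13), (12, 1), (12, 22), (14, 5), (14, 18), (17, 4), (17, 19), (18, 5), (18, 18), (19, 2), (19, 21)}; affine count = 22; |E(F_23)| = 23.

Discriminant check: Δ ∝ 4a³ + 27b² = 4·10³ + 27·16² = 4·1000 + 27·256 ≡ 10 (mod 23). Nonzero ⇒ E is nonsingular.
For each x ∈ F_23, compute rhs = x³ + 10·x + 16 mod 23, then count y ∈ F_23 with y² ≡ rhs.
  x = 0: rhs = 16, matching y values: 4, 19 (2 points).
  x = 1: rhs = 4, matching y values: 2, 21 (2 points).
  x = 2: rhs = 21, matching y values: none (0 points).
  x = 3: rhs = 4, matching y values: 2, 21 (2 points).
  x = 4: rhs = 5, matching y values: none (0 points).
  x = 5: rhs = 7, matching y values: none (0 points).
  x = 6: rhs = 16, matching y values: 4, 19 (2 points).
  x = 7: rhs = 15, matching y values: none (0 points).
  x = 8: rhs = 10, matching y values: none (0 points).
  x = 9: rhs = 7, matching y values: none (0 points).
  x = 10: rhs = 12, matching y values: 9, 14 (2 points).
  x = 11: rhs = 8, matching y values: 10, 13 (2 points).
  x = 12: rhs = 1, matching y values: 1, 22 (2 points).
  x = 13: rhs = 20, matching y values: none (0 points).
  x = 14: rhs = 2, matching y values: 5, 18 (2 points).
  x = 15: rhs = 22, matching y values: none (0 points).
  x = 16: rhs = 17, matching y values: none (0 points).
  x = 17: rhs = 16, matching y values: 4, 19 (2 points).
  x = 18: rhs = 2, matching y values: 5, 18 (2 points).
  x = 19: rhs = 4, matching y values: 2, 21 (2 points).
  x = 20: rhs = 5, matching y values: none (0 points).
  x = 21: rhs = 11, matching y values: none (0 points).
  x = 22: rhs = 5, matching y values: none (0 points).
Total affine count: 22.
Full point count |E(F_23)| = 22 + 1 = 23.
Hasse bound: |23 − (23+1)| = |-1| = 1 ≤ 2√23 ≈ 9.5917 ✓.


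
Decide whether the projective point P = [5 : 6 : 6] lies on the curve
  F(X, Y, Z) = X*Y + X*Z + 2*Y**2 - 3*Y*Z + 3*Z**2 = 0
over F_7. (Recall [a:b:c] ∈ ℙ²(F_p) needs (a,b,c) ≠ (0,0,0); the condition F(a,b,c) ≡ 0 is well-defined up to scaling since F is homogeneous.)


F(5,6,6) ≡ 6 (mod 7); P is NOT on the curve.

Evaluate F(5, 6, 6) term-by-term (mod 7).
  X*Y ↦ 1·5·6·1 = 30
  X*Z ↦ 1·5·1·6 = 30
  2*Y**2 ↦ 2·1·36·1 = 72
  -3*Y*Z ↦ -3·1·6·6 = -108
  3*Z**2 ↦ 3·1·1·36 = 108
Sum: F(5, 6, 6) = (30) + (30) + (72) + (-108) + (108) = 132.
Reducing mod 7: 132 ≡ 6 (mod 7).
Since F(a, b, c) ≡ 6 ≠ 0 (mod 7), P does NOT lie on the curve.


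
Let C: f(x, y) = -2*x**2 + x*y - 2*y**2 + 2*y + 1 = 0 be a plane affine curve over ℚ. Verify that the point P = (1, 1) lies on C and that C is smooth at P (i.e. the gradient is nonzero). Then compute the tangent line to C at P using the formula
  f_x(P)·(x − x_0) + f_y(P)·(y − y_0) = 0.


Tangent line at P: -3*x - y + 4 = 0.

Step 1: f(1, 1) = 0, so P lies on C.
Step 2: partial derivatives
  f_x(x, y) = -4*x + y, f_y(x, y) = x - 4*y + 2.
  f_x(P) = -3, f_y(P) = -1 (gradient nonzero, so P is smooth).
Step 3: tangent line at P: -3·(x − 1) + -1·(y − 1) = 0.
Expanding: -3*x - y + 4 = 0.


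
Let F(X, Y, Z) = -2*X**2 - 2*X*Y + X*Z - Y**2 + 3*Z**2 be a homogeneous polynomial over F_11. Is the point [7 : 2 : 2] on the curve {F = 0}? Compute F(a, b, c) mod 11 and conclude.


F(7,2,2) ≡ 6 (mod 11); P is NOT on the curve.

Evaluate F(7, 2, 2) term-by-term (mod 11).
  -2*X**2 ↦ -2·49·1·1 = -98
  -2*X*Y ↦ -2·7·2·1 = -28
  X*Z ↦ 1·7·1·2 = 14
  -Y**2 ↦ -1·1·4·1 = -4
  3*Z**2 ↦ 3·1·1·4 = 12
Sum: F(7, 2, 2) = (-98) + (-28) + (14) + (-4) + (12) = -104.
Reducing mod 11: -104 ≡ 6 (mod 11).
Since F(a, b, c) ≡ 6 ≠ 0 (mod 11), P does NOT lie on the curve.


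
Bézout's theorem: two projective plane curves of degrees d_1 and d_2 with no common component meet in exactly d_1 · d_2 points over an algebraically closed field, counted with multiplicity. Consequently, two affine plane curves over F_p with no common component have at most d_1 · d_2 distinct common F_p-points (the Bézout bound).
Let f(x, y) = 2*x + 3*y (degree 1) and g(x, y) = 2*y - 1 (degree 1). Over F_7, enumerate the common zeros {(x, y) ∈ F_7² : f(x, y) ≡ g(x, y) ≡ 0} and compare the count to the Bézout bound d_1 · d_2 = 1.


Common zeros: {(1, 4)}; count = 1; Bézout bound = 1.

deg(f) = 1, deg(g) = 1, so Bézout bound = 1.
Scan x ∈ F_7. For each x, list the y ∈ F_7 with f(x, y) ≡ 0 and those with g(x, y) ≡ 0 (mod 7); the common zeros in that column are the intersection.
  x = 0: f ≡ 0 at y ∈ {0}; g ≡ 0 at y ∈ {4}; common: ∅.
  x = 1: f ≡ 0 at y ∈ {4}; g ≡ 0 at y ∈ {4}; common: {4}.
  x = 2: f ≡ 0 at y ∈ {1}; g ≡ 0 at y ∈ {4}; common: ∅.
  x = 3: f ≡ 0 at y ∈ {5}; g ≡ 0 at y ∈ {4}; common: ∅.
  x = 4: f ≡ 0 at y ∈ {2}; g ≡ 0 at y ∈ {4}; common: ∅.
  x = 5: f ≡ 0 at y ∈ {6}; g ≡ 0 at y ∈ {4}; common: ∅.
  x = 6: f ≡ 0 at y ∈ {3}; g ≡ 0 at y ∈ {4}; common: ∅.
Collecting: common zeros = {(1, 4)}, so the count is 1.
Comparison with the Bézout bound: 1 ≤ 1 = deg(f)·deg(g), as expected for curves with no common component (the bound is attained).


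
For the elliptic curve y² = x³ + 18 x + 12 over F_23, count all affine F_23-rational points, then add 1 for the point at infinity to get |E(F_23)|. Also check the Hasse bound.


Affine points = {(0, 9), (0, 14), (1, 10), (1, 13), (3, 1), (3, 22), (8, 1), (8, 22), (9, 11), (9, 12), (11, 0), (12, 1), (12, 22), (14, 8), (14, 15), (15, 0), (16, 7), (16, 16), (18, 2), (18, 21), (20, 0), (22, 4), (22, 19)}; affine count = 23; |E(F_23)| = 24.

Discriminant check: Δ ∝ 4a³ + 27b² = 4·18³ + 27·12² = 4·5832 + 27·144 ≡ 7 (mod 23). Nonzero ⇒ E is nonsingular.
For each x ∈ F_23, compute rhs = x³ + 18·x + 12 mod 23, then count y ∈ F_23 with y² ≡ rhs.
  x = 0: rhs = 12, matching y values: 9, 14 (2 points).
  x = 1: rhs = 8, matching y values: 10, 13 (2 points).
  x = 2: rhs = 10, matching y values: none (0 points).
  x = 3: rhs = 1, matching y values: 1, 22 (2 points).
  x = 4: rhs = 10, matching y values: none (0 points).
  x = 5: rhs = 20, matching y values: none (0 points).
  x = 6: rhs = 14, matching y values: none (0 points).
  x = 7: rhs = 21, matching y values: none (0 points).
  x = 8: rhs = 1, matching y values: 1, 22 (2 points).
  x = 9: rhs = 6, matching y values: 11, 12 (2 points).
  x = 10: rhs = 19, matching y values: none (0 points).
  x = 11: rhs = 0, matching y values: 0 (1 points).
  x = 12: rhs = 1, matching y values: 1, 22 (2 points).
  x = 13: rhs = 5, matching y values: none (0 points).
  x = 14: rhs = 18, matching y values: 8, 15 (2 points).
  x = 15: rhs = 0, matching y values: 0 (1 points).
  x = 16: rhs = 3, matching y values: 7, 16 (2 points).
  x = 17: rhs = 10, matching y values: none (0 points).
  x = 18: rhs = 4, matching y values: 2, 21 (2 points).
  x = 19: rhs = 14, matching y values: none (0 points).
  x = 20: rhs = 0, matching y values: 0 (1 points).
  x = 21: rhs = 14, matching y values: none (0 points).
  x = 22: rhs = 16, matching y values: 4, 19 (2 points).
Total affine count: 23.
Full point count |E(F_23)| = 23 + 1 = 24.
Hasse bound: |24 − (23+1)| = |0| = 0 ≤ 2√23 ≈ 9.5917 ✓.


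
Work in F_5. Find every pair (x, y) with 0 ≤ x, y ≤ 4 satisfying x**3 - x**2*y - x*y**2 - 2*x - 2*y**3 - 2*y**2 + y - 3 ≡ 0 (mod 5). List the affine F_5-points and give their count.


Affine F_5-points: {(0, 2), (1, 3), (1, 4), (3, 3), (4, 1), (4, 3)}; count = 6.

For each of the 25 pairs (x, y) ∈ F_5², evaluate f(x, y) mod 5. Record the zeros.
  x = 0: [0↦2, 1↦4, 2↦0, 3↦3, 4↦1]  zeros at y ∈ {2}
  x = 1: [0↦1, 1↦1, 2↦3, 3↦0, 4↦0]  zeros at y ∈ {3, 4}
  x = 2: [0↦1, 1↦2, 2↦3, 3↦2, 4↦2]  zeros at y ∈ ∅
  x = 3: [0↦3, 1↦3, 2↦1, 3↦0, 4↦3]  zeros at y ∈ {3}
  x = 4: [0↦3, 1↦0, 2↦3, 3↦0, 4↦4]  zeros at y ∈ {1, 3}
Collecting zeros: affine points = {(0, 2), (1, 3), (1, 4), (3, 3), (4, 1), (4, 3)}.
Total count |C(F_5)_aff| = 6.


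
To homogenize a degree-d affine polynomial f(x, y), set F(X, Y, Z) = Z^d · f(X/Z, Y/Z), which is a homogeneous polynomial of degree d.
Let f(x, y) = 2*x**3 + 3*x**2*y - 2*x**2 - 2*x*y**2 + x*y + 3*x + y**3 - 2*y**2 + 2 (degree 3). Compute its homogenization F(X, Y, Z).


F(X, Y, Z) = 2*X**3 + 3*X**2*Y - 2*X**2*Z - 2*X*Y**2 + X*Y*Z + 3*X*Z**2 + Y**3 - 2*Y**2*Z + 2*Z**3

deg(f) = 3.
Substitute x = X/Z, y = Y/Z into f, then multiply by Z^3.
  monomial 2·x^3·y^0 ↦ 2·X^3·Y^0·Z^0.
  monomial 3·x^2·y^1 ↦ 3·X^2·Y^1·Z^0.
  monomial -2·x^2·y^0 ↦ -2·X^2·Y^0·Z^1.
  monomial -2·x^1·y^2 ↦ -2·X^1·Y^2·Z^0.
  monomial 1·x^1·y^1 ↦ 1·X^1·Y^1·Z^1.
  monomial 3·x^1·y^0 ↦ 3·X^1·Y^0·Z^2.
  monomial 1·x^0·y^3 ↦ 1·X^0·Y^3·Z^0.
  monomial -2·x^0·y^2 ↦ -2·X^0·Y^2·Z^1.
  monomial 2·x^0·y^0 ↦ 2·X^0·Y^0·Z^3.
Collecting: F(X, Y, Z) = 2*X**3 + 3*X**2*Y - 2*X**2*Z - 2*X*Y**2 + X*Y*Z + 3*X*Z**2 + Y**3 - 2*Y**2*Z + 2*Z**3.


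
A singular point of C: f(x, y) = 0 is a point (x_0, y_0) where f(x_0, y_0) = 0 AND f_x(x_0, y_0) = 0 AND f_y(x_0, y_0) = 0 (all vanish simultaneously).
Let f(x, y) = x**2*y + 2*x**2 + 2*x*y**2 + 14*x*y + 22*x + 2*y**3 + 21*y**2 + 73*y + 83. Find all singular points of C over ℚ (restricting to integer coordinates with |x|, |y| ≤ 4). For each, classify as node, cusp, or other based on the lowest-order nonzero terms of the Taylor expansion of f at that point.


Singular points: {(-1, -3)}; classification: node.

Compute partial derivatives:
  f_x = 2*x*y + 4*x + 2*y**2 + 14*y + 22.
  f_y = x**2 + 4*x*y + 14*x + 6*y**2 + 42*y + 73.
Scan x_0 ∈ {−4, ..., 4}. For each x_0, f_y(x_0, y) is a polynomial in y; find its integer roots y ∈ {−4, ..., 4}, then test f_x and f at those candidates.
  x = -4: f_y(-4, y) = 6*y**2 + 26*y + 33; no integer root y with |y| ≤ 4.
  x = -3: f_y(-3, y) = 6*y**2 + 30*y + 40; no integer root y with |y| ≤ 4.
  x = -2: f_y(-2, y) = 6*y**2 + 34*y + 49; no integer root y with |y| ≤ 4.
  x = -1: f_y(-1, y) = 6*y**2 + 38*y + 60; vanishes at y ∈ {-3}. (-1, -3): f_x = 0, f = 0 — SINGULAR.
  x = 0: f_y(0, y) = 6*y**2 + 42*y + 73; no integer root y with |y| ≤ 4.
  x = 1: f_y(1, y) = 6*y**2 + 46*y + 88; vanishes at y ∈ {-4}. (1, -4): f_x = -6 ≠ 0.
  x = 2: f_y(2, y) = 6*y**2 + 50*y + 105; no integer root y with |y| ≤ 4.
  x = 3: f_y(3, y) = 6*y**2 + 54*y + 124; no integer root y with |y| ≤ 4.
  x = 4: f_y(4, y) = 6*y**2 + 58*y + 145; no integer root y with |y| ≤ 4.
Only singular point on the grid: (-1, -3).
Classify: substitute x = -1 + u, y = -3 + v and expand: f = u**2*v - u**2 + 2*u*v**2 + 2*v**3 + v**2.
No constant or linear terms (consistent with a singular point). Quadratic part: -u**2 + v**2. Cubic part: u**2*v + 2*u*v**2 + 2*v**3.
The quadratic part v**2 - u**2 = (v − u)(v + u) splits into two distinct linear factors, so there are two distinct tangent lines y − -3 = ±(x − -1) — this is a node (ordinary double point).
Classification: node.


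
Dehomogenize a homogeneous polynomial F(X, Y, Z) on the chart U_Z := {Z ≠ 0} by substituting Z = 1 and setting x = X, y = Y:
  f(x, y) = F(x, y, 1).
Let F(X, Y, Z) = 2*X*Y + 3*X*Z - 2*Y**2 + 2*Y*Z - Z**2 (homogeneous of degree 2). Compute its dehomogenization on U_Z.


f(x, y) = 2*x*y + 3*x - 2*y**2 + 2*y - 1

On U_Z we set Z = 1. Each monomial c·X^i·Y^j·Z^k in F becomes c·x^i·y^j·1^k = c·x^i·y^j.
Substituting Z = 1: F(X, Y, 1) = 2*x*y + 3*x - 2*y**2 + 2*y - 1.
Note: deg(f) ≤ deg(F) = 2; strict inequality happens when F is divisible by Z (lost terms).


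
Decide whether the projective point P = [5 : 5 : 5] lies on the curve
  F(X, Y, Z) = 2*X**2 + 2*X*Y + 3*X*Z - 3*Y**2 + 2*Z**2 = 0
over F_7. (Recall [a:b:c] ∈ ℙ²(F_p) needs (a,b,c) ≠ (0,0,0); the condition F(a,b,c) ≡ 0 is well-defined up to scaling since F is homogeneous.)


F(5,5,5) ≡ 3 (mod 7); P is NOT on the curve.

Evaluate F(5, 5, 5) term-by-term (mod 7).
  2*X**2 ↦ 2·25·1·1 = 50
  2*X*Y ↦ 2·5·5·1 = 50
  3*X*Z ↦ 3·5·1·5 = 75
  -3*Y**2 ↦ -3·1·25·1 = -75
  2*Z**2 ↦ 2·1·1·25 = 50
Sum: F(5, 5, 5) = (50) + (50) + (75) + (-75) + (50) = 150.
Reducing mod 7: 150 ≡ 3 (mod 7).
Since F(a, b, c) ≡ 3 ≠ 0 (mod 7), P does NOT lie on the curve.


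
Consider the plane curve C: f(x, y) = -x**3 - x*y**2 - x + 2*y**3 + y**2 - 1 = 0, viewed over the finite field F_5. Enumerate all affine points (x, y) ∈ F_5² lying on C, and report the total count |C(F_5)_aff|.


Affine F_5-points: {(1, 4), (2, 1), (3, 3), (3, 4), (4, 1), (4, 2)}; count = 6.

For each of the 25 pairs (x, y) ∈ F_5², evaluate f(x, y) mod 5. Record the zeros.
  x = 0: [0↦4, 1↦2, 2↦4, 3↦2, 4↦3]  zeros at y ∈ ∅
  x = 1: [0↦2, 1↦4, 2↦3, 3↦1, 4↦0]  zeros at y ∈ {4}
  x = 2: [0↦4, 1↦0, 2↦1, 3↦4, 4↦1]  zeros at y ∈ {1}
  x = 3: [0↦4, 1↦4, 2↦2, 3↦0, 4↦0]  zeros at y ∈ {3, 4}
  x = 4: [0↦1, 1↦0, 2↦0, 3↦3, 4↦1]  zeros at y ∈ {1, 2}
Collecting zeros: affine points = {(1, 4), (2, 1), (3, 3), (3, 4), (4, 1), (4, 2)}.
Total count |C(F_5)_aff| = 6.


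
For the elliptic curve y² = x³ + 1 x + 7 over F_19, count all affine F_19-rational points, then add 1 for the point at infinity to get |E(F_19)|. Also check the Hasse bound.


Affine points = {(0, 8), (0, 11), (1, 3), (1, 16), (2, 6), (2, 13), (5, 2), (5, 17), (6, 1), (6, 18), (9, 2), (9, 17), (11, 0), (17, 4), (17, 15), (18, 9), (18, 10)}; affine count = 17; |E(F_19)| = 18.

Discriminant check: Δ ∝ 4a³ + 27b² = 4·1³ + 27·7² = 4·1 + 27·49 ≡ 16 (mod 19). Nonzero ⇒ E is nonsingular.
For each x ∈ F_19, compute rhs = x³ + 1·x + 7 mod 19, then count y ∈ F_19 with y² ≡ rhs.
  x = 0: rhs = 7, matching y values: 8, 11 (2 points).
  x = 1: rhs = 9, matching y values: 3, 16 (2 points).
  x = 2: rhs = 17, matching y values: 6, 13 (2 points).
  x = 3: rhs = 18, matching y values: none (0 points).
  x = 4: rhs = 18, matching y values: none (0 points).
  x = 5: rhs = 4, matching y values: 2, 17 (2 points).
  x = 6: rhs = 1, matching y values: 1, 18 (2 points).
  x = 7: rhs = 15, matching y values: none (0 points).
  x = 8: rhs = 14, matching y values: none (0 points).
  x = 9: rhs = 4, matching y values: 2, 17 (2 points).
  x = 10: rhs = 10, matching y values: none (0 points).
  x = 11: rhs = 0, matching y values: 0 (1 points).
  x = 12: rhs = 18, matching y values: none (0 points).
  x = 13: rhs = 13, matching y values: none (0 points).
  x = 14: rhs = 10, matching y values: none (0 points).
  x = 15: rhs = 15, matching y values: none (0 points).
  x = 16: rhs = 15, matching y values: none (0 points).
  x = 17: rhs = 16, matching y values: 4, 15 (2 points).
  x = 18: rhs = 5, matching y values: 9, 10 (2 points).
Total affine count: 17.
Full point count |E(F_19)| = 17 + 1 = 18.
Hasse bound: |18 − (19+1)| = |-2| = 2 ≤ 2√19 ≈ 8.7178 ✓.


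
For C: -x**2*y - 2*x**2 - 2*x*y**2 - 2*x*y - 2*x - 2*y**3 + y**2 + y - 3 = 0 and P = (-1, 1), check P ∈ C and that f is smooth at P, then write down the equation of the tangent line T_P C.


Tangent line at P: 2*y - 2 = 0.

Step 1: f(-1, 1) = 0, so P lies on C.
Step 2: partial derivatives
  f_x(x, y) = -2*x*y - 4*x - 2*y**2 - 2*y - 2, f_y(x, y) = -x**2 - 4*x*y - 2*x - 6*y**2 + 2*y + 1.
  f_x(P) = 0, f_y(P) = 2 (gradient nonzero, so P is smooth).
Step 3: tangent line at P: 0·(x − -1) + 2·(y − 1) = 0.
Expanding: 2*y - 2 = 0.


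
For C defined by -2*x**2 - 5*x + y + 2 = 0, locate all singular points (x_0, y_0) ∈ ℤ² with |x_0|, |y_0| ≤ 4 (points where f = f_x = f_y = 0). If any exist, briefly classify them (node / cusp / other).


No singular points in the scanned grid; C is smooth there.

Compute partial derivatives:
  f_x = -4*x - 5.
  f_y = 1.
f_y = 1 is a nonzero constant, so f_y never vanishes: no point (x, y) can satisfy f = f_x = f_y = 0. In particular no (x, y) ∈ {−4, ..., 4}² is singular; the curve is smooth.


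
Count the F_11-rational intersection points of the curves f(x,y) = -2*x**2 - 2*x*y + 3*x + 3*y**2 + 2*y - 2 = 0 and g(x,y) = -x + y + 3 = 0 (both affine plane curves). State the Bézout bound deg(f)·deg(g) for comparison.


Common zeros: {(1, 9), (3, 0)}; count = 2; Bézout bound = 2.

deg(f) = 2, deg(g) = 1, so Bézout bound = 2.
Scan x ∈ F_11. For each x, list the y ∈ F_11 with f(x, y) ≡ 0 and those with g(x, y) ≡ 0 (mod 11); the common zeros in that column are the intersection.
  x = 0: f ≡ 0 at y ∈ ∅; g ≡ 0 at y ∈ {8}; common: ∅.
  x = 1: f ≡ 0 at y ∈ {2, 9}; g ≡ 0 at y ∈ {9}; common: {9}.
  x = 2: f ≡ 0 at y ∈ ∅; g ≡ 0 at y ∈ {10}; common: ∅.
  x = 3: f ≡ 0 at y ∈ {0, 5}; g ≡ 0 at y ∈ {0}; common: {0}.
  x = 4: f ≡ 0 at y ∈ {0, 2}; g ≡ 0 at y ∈ {1}; common: ∅.
  x = 5: f ≡ 0 at y ∈ ∅; g ≡ 0 at y ∈ {2}; common: ∅.
  x = 6: f ≡ 0 at y ∈ ∅; g ≡ 0 at y ∈ {3}; common: ∅.
  x = 7: f ≡ 0 at y ∈ {1, 3}; g ≡ 0 at y ∈ {4}; common: ∅.
  x = 8: f ≡ 0 at y ∈ {3, 9}; g ≡ 0 at y ∈ {5}; common: ∅.
  x = 9: f ≡ 0 at y ∈ ∅; g ≡ 0 at y ∈ {6}; common: ∅.
  x = 10: f ≡ 0 at y ∈ {1, 5}; g ≡ 0 at y ∈ {7}; common: ∅.
Collecting: common zeros = {(1, 9), (3, 0)}, so the count is 2.
Comparison with the Bézout bound: 2 ≤ 2 = deg(f)·deg(g), as expected for curves with no common component (the bound is attained).


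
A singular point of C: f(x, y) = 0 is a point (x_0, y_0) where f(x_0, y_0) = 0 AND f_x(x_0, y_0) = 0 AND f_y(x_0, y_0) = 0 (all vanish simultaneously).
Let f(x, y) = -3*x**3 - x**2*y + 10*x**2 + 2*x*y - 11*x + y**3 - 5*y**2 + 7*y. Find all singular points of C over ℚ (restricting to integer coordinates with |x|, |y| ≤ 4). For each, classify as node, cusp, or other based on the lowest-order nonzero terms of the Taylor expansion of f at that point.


Singular points: {(1, 2)}; classification: node.

Compute partial derivatives:
  f_x = -9*x**2 - 2*x*y + 20*x + 2*y - 11.
  f_y = -x**2 + 2*x + 3*y**2 - 10*y + 7.
Scan x_0 ∈ {−4, ..., 4}. For each x_0, f_y(x_0, y) is a polynomial in y; find its integer roots y ∈ {−4, ..., 4}, then test f_x and f at those candidates.
  x = -4: f_y(-4, y) = 3*y**2 - 10*y - 17; no integer root y with |y| ≤ 4.
  x = -3: f_y(-3, y) = 3*y**2 - 10*y - 8; vanishes at y ∈ {4}. (-3, 4): f_x = -120 ≠ 0.
  x = -2: f_y(-2, y) = 3*y**2 - 10*y - 1; no integer root y with |y| ≤ 4.
  x = -1: f_y(-1, y) = 3*y**2 - 10*y + 4; no integer root y with |y| ≤ 4.
  x = 0: f_y(0, y) = 3*y**2 - 10*y + 7; vanishes at y ∈ {1}. (0, 1): f_x = -9 ≠ 0.
  x = 1: f_y(1, y) = 3*y**2 - 10*y + 8; vanishes at y ∈ {2}. (1, 2): f_x = 0, f = 0 — SINGULAR.
  x = 2: f_y(2, y) = 3*y**2 - 10*y + 7; vanishes at y ∈ {1}. (2, 1): f_x = -9 ≠ 0.
  x = 3: f_y(3, y) = 3*y**2 - 10*y + 4; no integer root y with |y| ≤ 4.
  x = 4: f_y(4, y) = 3*y**2 - 10*y - 1; no integer root y with |y| ≤ 4.
Only singular point on the grid: (1, 2).
Classify: substitute x = 1 + u, y = 2 + v and expand: f = -3*u**3 - u**2*v - u**2 + v**3 + v**2.
No constant or linear terms (consistent with a singular point). Quadratic part: -u**2 + v**2. Cubic part: -3*u**3 - u**2*v + v**3.
The quadratic part v**2 - u**2 = (v − u)(v + u) splits into two distinct linear factors, so there are two distinct tangent lines y − 2 = ±(x − 1) — this is a node (ordinary double point).
Classification: node.


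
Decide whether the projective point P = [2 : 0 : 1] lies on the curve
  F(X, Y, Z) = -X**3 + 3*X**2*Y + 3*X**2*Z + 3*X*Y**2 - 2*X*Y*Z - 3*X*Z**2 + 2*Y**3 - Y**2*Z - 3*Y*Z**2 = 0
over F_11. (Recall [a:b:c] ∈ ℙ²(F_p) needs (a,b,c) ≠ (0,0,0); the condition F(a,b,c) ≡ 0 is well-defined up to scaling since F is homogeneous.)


F(2,0,1) ≡ 9 (mod 11); P is NOT on the curve.

Evaluate F(2, 0, 1) term-by-term (mod 11).
  -X**3 ↦ -1·8·1·1 = -8
  3*X**2*Y ↦ 3·4·0·1 = 0
  3*X**2*Z ↦ 3·4·1·1 = 12
  3*X*Y**2 ↦ 3·2·0·1 = 0
  -2*X*Y*Z ↦ -2·2·0·1 = 0
  -3*X*Z**2 ↦ -3·2·1·1 = -6
  2*Y**3 ↦ 2·1·0·1 = 0
  -Y**2*Z ↦ -1·1·0·1 = 0
  -3*Y*Z**2 ↦ -3·1·0·1 = 0
Sum: F(2, 0, 1) = (-8) + (0) + (12) + (0) + (0) + (-6) + (0) + (0) + (0) = -2.
Reducing mod 11: -2 ≡ 9 (mod 11).
Since F(a, b, c) ≡ 9 ≠ 0 (mod 11), P does NOT lie on the curve.


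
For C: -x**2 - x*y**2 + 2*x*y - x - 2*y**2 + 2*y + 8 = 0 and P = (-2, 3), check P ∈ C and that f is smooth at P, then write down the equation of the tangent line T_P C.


Tangent line at P: 6 - 2*y = 0.

Step 1: f(-2, 3) = 0, so P lies on C.
Step 2: partial derivatives
  f_x(x, y) = -2*x - y**2 + 2*y - 1, f_y(x, y) = -2*x*y + 2*x - 4*y + 2.
  f_x(P) = 0, f_y(P) = -2 (gradient nonzero, so P is smooth).
Step 3: tangent line at P: 0·(x − -2) + -2·(y − 3) = 0.
Expanding: 6 - 2*y = 0.


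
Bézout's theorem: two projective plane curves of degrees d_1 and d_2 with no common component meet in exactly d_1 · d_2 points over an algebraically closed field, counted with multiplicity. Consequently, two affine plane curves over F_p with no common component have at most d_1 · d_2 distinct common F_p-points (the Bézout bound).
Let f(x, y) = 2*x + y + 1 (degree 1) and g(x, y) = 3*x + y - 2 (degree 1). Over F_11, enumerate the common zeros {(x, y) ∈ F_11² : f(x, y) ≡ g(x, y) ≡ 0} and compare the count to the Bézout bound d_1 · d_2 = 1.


Common zeros: {(3, 4)}; count = 1; Bézout bound = 1.

deg(f) = 1, deg(g) = 1, so Bézout bound = 1.
Scan x ∈ F_11. For each x, list the y ∈ F_11 with f(x, y) ≡ 0 and those with g(x, y) ≡ 0 (mod 11); the common zeros in that column are the intersection.
  x = 0: f ≡ 0 at y ∈ {10}; g ≡ 0 at y ∈ {2}; common: ∅.
  x = 1: f ≡ 0 at y ∈ {8}; g ≡ 0 at y ∈ {10}; common: ∅.
  x = 2: f ≡ 0 at y ∈ {6}; g ≡ 0 at y ∈ {7}; common: ∅.
  x = 3: f ≡ 0 at y ∈ {4}; g ≡ 0 at y ∈ {4}; common: {4}.
  x = 4: f ≡ 0 at y ∈ {2}; g ≡ 0 at y ∈ {1}; common: ∅.
  x = 5: f ≡ 0 at y ∈ {0}; g ≡ 0 at y ∈ {9}; common: ∅.
  x = 6: f ≡ 0 at y ∈ {9}; g ≡ 0 at y ∈ {6}; common: ∅.
  x = 7: f ≡ 0 at y ∈ {7}; g ≡ 0 at y ∈ {3}; common: ∅.
  x = 8: f ≡ 0 at y ∈ {5}; g ≡ 0 at y ∈ {0}; common: ∅.
  x = 9: f ≡ 0 at y ∈ {3}; g ≡ 0 at y ∈ {8}; common: ∅.
  x = 10: f ≡ 0 at y ∈ {1}; g ≡ 0 at y ∈ {5}; common: ∅.
Collecting: common zeros = {(3, 4)}, so the count is 1.
Comparison with the Bézout bound: 1 ≤ 1 = deg(f)·deg(g), as expected for curves with no common component (the bound is attained).


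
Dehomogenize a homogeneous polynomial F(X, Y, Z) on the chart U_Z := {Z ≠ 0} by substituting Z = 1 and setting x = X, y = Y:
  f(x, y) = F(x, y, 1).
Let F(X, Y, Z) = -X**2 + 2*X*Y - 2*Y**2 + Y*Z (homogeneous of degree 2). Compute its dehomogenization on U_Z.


f(x, y) = -x**2 + 2*x*y - 2*y**2 + y

On U_Z we set Z = 1. Each monomial c·X^i·Y^j·Z^k in F becomes c·x^i·y^j·1^k = c·x^i·y^j.
Substituting Z = 1: F(X, Y, 1) = -x**2 + 2*x*y - 2*y**2 + y.
Note: deg(f) ≤ deg(F) = 2; strict inequality happens when F is divisible by Z (lost terms).


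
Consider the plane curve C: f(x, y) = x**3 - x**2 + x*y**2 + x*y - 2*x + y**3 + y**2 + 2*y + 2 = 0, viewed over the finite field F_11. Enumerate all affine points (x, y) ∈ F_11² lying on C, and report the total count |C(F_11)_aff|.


Affine F_11-points: {(0, 3), (0, 8), (0, 10), (1, 0), (1, 2), (1, 7), (2, 10), (3, 5), (4, 3), (8, 3), (8, 4), (8, 6), (10, 5), (10, 7), (10, 10)}; count = 15.

For each of the 121 pairs (x, y) ∈ F_11², evaluate f(x, y) mod 11. Record the zeros.
  x = 0: [0↦2, 1↦6, 2↦7, 3↦0, 4↦2, 5↦8, 6↦2, 7↦1, 8↦0, 9↦5, 10↦0]  zeros at y ∈ {3, 8, 10}
  x = 1: [0↦0, 1↦6, 2↦0, 3↦10, 4↦9, 5↦3, 6↦9, 7↦0, 8↦4, 9↦5, 10↦9]  zeros at y ∈ {0, 2, 7}
  x = 2: [0↦2, 1↦10, 2↦8, 3↦2, 4↦9, 5↦2, 6↦9, 7↦3, 8↦1, 9↦9, 10↦0]  zeros at y ∈ {10}
  x = 3: [0↦3, 1↦2, 2↦4, 3↦4, 4↦8, 5↦0, 6↦8, 7↦5, 8↦8, 9↦1, 10↦1]  zeros at y ∈ {5}
  x = 4: [0↦9, 1↦10, 2↦5, 3↦0, 4↦1, 5↦3, 6↦1, 7↦1, 8↦9, 9↦9, 10↦7]  zeros at y ∈ {3}
  x = 5: [0↦4, 1↦7, 2↦6, 3↦7, 4↦5, 5↦6, 6↦5, 7↦8, 8↦10, 9↦6, 10↦2]  zeros at y ∈ ∅
  x = 6: [0↦5, 1↦10, 2↦2, 3↦9, 4↦4, 5↦4, 6↦4, 7↦10, 8↦6, 9↦9, 10↦3]  zeros at y ∈ ∅
  x = 7: [0↦7, 1↦3, 2↦10, 3↦1, 4↦4, 5↦3, 6↦4, 7↦2, 8↦3, 9↦2, 10↦5]  zeros at y ∈ ∅
  x = 8: [0↦5, 1↦3, 2↦3, 3↦0, 4↦0, 5↦9, 6↦0, 7↦1, 8↦7, 9↦2, 10↦3]  zeros at y ∈ {3, 4, 6}
  x = 9: [0↦5, 1↦5, 2↦9, 3↦1, 4↦9, 5↦6, 6↦9, 7↦2, 8↦2, 9↦4, 10↦3]  zeros at y ∈ ∅
  x = 10: [0↦2, 1↦4, 2↦1, 3↦10, 4↦4, 5↦0, 6↦4, 7↦0, 8↦5, 9↦3, 10↦0]  zeros at y ∈ {5, 7, 10}
Collecting zeros: affine points = {(0, 3), (0, 8), (0, 10), (1, 0), (1, 2), (1, 7), (2, 10), (3, 5), (4, 3), (8, 3), (8, 4), (8, 6), (10, 5), (10, 7), (10, 10)}.
Total count |C(F_11)_aff| = 15.


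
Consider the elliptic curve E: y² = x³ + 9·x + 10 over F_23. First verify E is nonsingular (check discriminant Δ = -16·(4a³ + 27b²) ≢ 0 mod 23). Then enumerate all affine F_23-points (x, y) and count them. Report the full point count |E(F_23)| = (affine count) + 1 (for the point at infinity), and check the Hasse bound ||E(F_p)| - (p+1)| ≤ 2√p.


Affine points = {(2, 6), (2, 17), (3, 8), (3, 15), (4, 8), (4, 15), (6, 2), (6, 21), (7, 5), (7, 18), (12, 11), (12, 12), (13, 1), (13, 22), (15, 1), (15, 22), (16, 8), (16, 15), (17, 4), (17, 19), (18, 1), (18, 22), (19, 5), (19, 18), (20, 5), (20, 18), (22, 0)}; affine count = 27; |E(F_23)| = 28.

Discriminant check: Δ ∝ 4a³ + 27b² = 4·9³ + 27·10² = 4·729 + 27·100 ≡ 4 (mod 23). Nonzero ⇒ E is nonsingular.
For each x ∈ F_23, compute rhs = x³ + 9·x + 10 mod 23, then count y ∈ F_23 with y² ≡ rhs.
  x = 0: rhs = 10, matching y values: none (0 points).
  x = 1: rhs = 20, matching y values: none (0 points).
  x = 2: rhs = 13, matching y values: 6, 17 (2 points).
  x = 3: rhs = 18, matching y values: 8, 15 (2 points).
  x = 4: rhs = 18, matching y values: 8, 15 (2 points).
  x = 5: rhs = 19, matching y values: none (0 points).
  x = 6: rhs = 4, matching y values: 2, 21 (2 points).
  x = 7: rhs = 2, matching y values: 5, 18 (2 points).
  x = 8: rhs = 19, matching y values: none (0 points).
  x = 9: rhs = 15, matching y values: none (0 points).
  x = 10: rhs = 19, matching y values: none (0 points).
  x = 11: rhs = 14, matching y values: none (0 points).
  x = 12: rhs = 6, matching y values: 11, 12 (2 points).
  x = 13: rhs = 1, matching y values: 1, 22 (2 points).
  x = 14: rhs = 5, matching y values: none (0 points).
  x = 15: rhs = 1, matching y values: 1, 22 (2 points).
  x = 16: rhs = 18, matching y values: 8, 15 (2 points).
  x = 17: rhs = 16, matching y values: 4, 19 (2 points).
  x = 18: rhs = 1, matching y values: 1, 22 (2 points).
  x = 19: rhs = 2, matching y values: 5, 18 (2 points).
  x = 20: rhs = 2, matching y values: 5, 18 (2 points).
  x = 21: rhs = 7, matching y values: none (0 points).
  x = 22: rhs = 0, matching y values: 0 (1 points).
Total affine count: 27.
Full point count |E(F_23)| = 27 + 1 = 28.
Hasse bound: |28 − (23+1)| = |4| = 4 ≤ 2√23 ≈ 9.5917 ✓.


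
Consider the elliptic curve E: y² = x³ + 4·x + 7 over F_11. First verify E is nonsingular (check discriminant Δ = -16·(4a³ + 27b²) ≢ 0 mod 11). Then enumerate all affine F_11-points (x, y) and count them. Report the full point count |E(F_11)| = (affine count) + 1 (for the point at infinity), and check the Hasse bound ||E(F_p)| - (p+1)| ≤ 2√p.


Affine points = {(1, 1), (1, 10), (2, 1), (2, 10), (5, 3), (5, 8), (6, 4), (6, 7), (7, 2), (7, 9), (8, 1), (8, 10)}; affine count = 12; |E(F_11)| = 13.

Discriminant check: Δ ∝ 4a³ + 27b² = 4·4³ + 27·7² = 4·64 + 27·49 ≡ 6 (mod 11). Nonzero ⇒ E is nonsingular.
For each x ∈ F_11, compute rhs = x³ + 4·x + 7 mod 11, then count y ∈ F_11 with y² ≡ rhs.
  x = 0: rhs = 7, matching y values: none (0 points).
  x = 1: rhs = 1, matching y values: 1, 10 (2 points).
  x = 2: rhs = 1, matching y values: 1, 10 (2 points).
  x = 3: rhs = 2, matching y values: none (0 points).
  x = 4: rhs = 10, matching y values: none (0 points).
  x = 5: rhs = 9, matching y values: 3, 8 (2 points).
  x = 6: rhs = 5, matching y values: 4, 7 (2 points).
  x = 7: rhs = 4, matching y values: 2, 9 (2 points).
  x = 8: rhs = 1, matching y values: 1, 10 (2 points).
  x = 9: rhs = 2, matching y values: none (0 points).
  x = 10: rhs = 2, matching y values: none (0 points).
Total affine count: 12.
Full point count |E(F_11)| = 12 + 1 = 13.
Hasse bound: |13 − (11+1)| = |1| = 1 ≤ 2√11 ≈ 6.6332 ✓.


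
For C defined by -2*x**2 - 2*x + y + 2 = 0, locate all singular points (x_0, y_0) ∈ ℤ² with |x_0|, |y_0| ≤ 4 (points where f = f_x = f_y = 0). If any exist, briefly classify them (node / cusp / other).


No singular points in the scanned grid; C is smooth there.

Compute partial derivatives:
  f_x = -4*x - 2.
  f_y = 1.
f_y = 1 is a nonzero constant, so f_y never vanishes: no point (x, y) can satisfy f = f_x = f_y = 0. In particular no (x, y) ∈ {−4, ..., 4}² is singular; the curve is smooth.


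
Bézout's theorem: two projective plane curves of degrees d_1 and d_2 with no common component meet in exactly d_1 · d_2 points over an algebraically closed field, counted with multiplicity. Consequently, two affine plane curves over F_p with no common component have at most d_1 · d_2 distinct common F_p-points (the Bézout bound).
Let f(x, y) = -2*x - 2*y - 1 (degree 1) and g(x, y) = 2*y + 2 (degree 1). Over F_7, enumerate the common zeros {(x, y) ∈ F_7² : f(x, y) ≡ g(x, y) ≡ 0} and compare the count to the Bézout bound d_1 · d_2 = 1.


Common zeros: {(4, 6)}; count = 1; Bézout bound = 1.

deg(f) = 1, deg(g) = 1, so Bézout bound = 1.
Scan x ∈ F_7. For each x, list the y ∈ F_7 with f(x, y) ≡ 0 and those with g(x, y) ≡ 0 (mod 7); the common zeros in that column are the intersection.
  x = 0: f ≡ 0 at y ∈ {3}; g ≡ 0 at y ∈ {6}; common: ∅.
  x = 1: f ≡ 0 at y ∈ {2}; g ≡ 0 at y ∈ {6}; common: ∅.
  x = 2: f ≡ 0 at y ∈ {1}; g ≡ 0 at y ∈ {6}; common: ∅.
  x = 3: f ≡ 0 at y ∈ {0}; g ≡ 0 at y ∈ {6}; common: ∅.
  x = 4: f ≡ 0 at y ∈ {6}; g ≡ 0 at y ∈ {6}; common: {6}.
  x = 5: f ≡ 0 at y ∈ {5}; g ≡ 0 at y ∈ {6}; common: ∅.
  x = 6: f ≡ 0 at y ∈ {4}; g ≡ 0 at y ∈ {6}; common: ∅.
Collecting: common zeros = {(4, 6)}, so the count is 1.
Comparison with the Bézout bound: 1 ≤ 1 = deg(f)·deg(g), as expected for curves with no common component (the bound is attained).


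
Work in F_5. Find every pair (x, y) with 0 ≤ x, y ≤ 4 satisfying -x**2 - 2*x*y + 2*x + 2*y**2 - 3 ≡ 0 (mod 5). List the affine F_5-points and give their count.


Affine F_5-points: {(0, 2), (0, 3), (1, 3), (2, 1), (3, 1), (3, 2)}; count = 6.

For each of the 25 pairs (x, y) ∈ F_5², evaluate f(x, y) mod 5. Record the zeros.
  x = 0: [0↦2, 1↦4, 2↦0, 3↦0, 4↦4]  zeros at y ∈ {2, 3}
  x = 1: [0↦3, 1↦3, 2↦2, 3↦0, 4↦2]  zeros at y ∈ {3}
  x = 2: [0↦2, 1↦0, 2↦2, 3↦3, 4↦3]  zeros at y ∈ {1}
  x = 3: [0↦4, 1↦0, 2↦0, 3↦4, 4↦2]  zeros at y ∈ {1, 2}
  x = 4: [0↦4, 1↦3, 2↦1, 3↦3, 4↦4]  zeros at y ∈ ∅
Collecting zeros: affine points = {(0, 2), (0, 3), (1, 3), (2, 1), (3, 1), (3, 2)}.
Total count |C(F_5)_aff| = 6.


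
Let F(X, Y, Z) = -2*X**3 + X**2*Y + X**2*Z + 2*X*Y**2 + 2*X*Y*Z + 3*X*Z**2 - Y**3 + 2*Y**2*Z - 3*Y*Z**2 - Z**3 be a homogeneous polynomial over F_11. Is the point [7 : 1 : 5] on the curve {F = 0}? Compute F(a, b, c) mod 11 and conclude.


F(7,1,5) ≡ 4 (mod 11); P is NOT on the curve.

Evaluate F(7, 1, 5) term-by-term (mod 11).
  -2*X**3 ↦ -2·343·1·1 = -686
  X**2*Y ↦ 1·49·1·1 = 49
  X**2*Z ↦ 1·49·1·5 = 245
  2*X*Y**2 ↦ 2·7·1·1 = 14
  2*X*Y*Z ↦ 2·7·1·5 = 70
  3*X*Z**2 ↦ 3·7·1·25 = 525
  -Y**3 ↦ -1·1·1·1 = -1
  2*Y**2*Z ↦ 2·1·1·5 = 10
  -3*Y*Z**2 ↦ -3·1·1·25 = -75
  -Z**3 ↦ -1·1·1·125 = -125
Sum: F(7, 1, 5) = (-686) + (49) + (245) + (14) + (70) + (525) + (-1) + (10) + (-75) + (-125) = 26.
Reducing mod 11: 26 ≡ 4 (mod 11).
Since F(a, b, c) ≡ 4 ≠ 0 (mod 11), P does NOT lie on the curve.


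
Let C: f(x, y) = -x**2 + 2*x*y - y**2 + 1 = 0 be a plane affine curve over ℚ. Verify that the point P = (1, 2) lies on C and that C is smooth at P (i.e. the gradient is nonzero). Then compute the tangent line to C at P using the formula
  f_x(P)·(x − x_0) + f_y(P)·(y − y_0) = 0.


Tangent line at P: 2*x - 2*y + 2 = 0.

Step 1: f(1, 2) = 0, so P lies on C.
Step 2: partial derivatives
  f_x(x, y) = -2*x + 2*y, f_y(x, y) = 2*x - 2*y.
  f_x(P) = 2, f_y(P) = -2 (gradient nonzero, so P is smooth).
Step 3: tangent line at P: 2·(x − 1) + -2·(y − 2) = 0.
Expanding: 2*x - 2*y + 2 = 0.


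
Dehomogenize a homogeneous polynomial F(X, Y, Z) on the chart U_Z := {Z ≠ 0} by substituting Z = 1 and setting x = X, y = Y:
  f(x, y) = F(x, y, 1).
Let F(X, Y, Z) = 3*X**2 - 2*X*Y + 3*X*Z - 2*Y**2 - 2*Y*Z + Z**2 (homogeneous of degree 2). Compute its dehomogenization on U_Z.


f(x, y) = 3*x**2 - 2*x*y + 3*x - 2*y**2 - 2*y + 1

On U_Z we set Z = 1. Each monomial c·X^i·Y^j·Z^k in F becomes c·x^i·y^j·1^k = c·x^i·y^j.
Substituting Z = 1: F(X, Y, 1) = 3*x**2 - 2*x*y + 3*x - 2*y**2 - 2*y + 1.
Note: deg(f) ≤ deg(F) = 2; strict inequality happens when F is divisible by Z (lost terms).


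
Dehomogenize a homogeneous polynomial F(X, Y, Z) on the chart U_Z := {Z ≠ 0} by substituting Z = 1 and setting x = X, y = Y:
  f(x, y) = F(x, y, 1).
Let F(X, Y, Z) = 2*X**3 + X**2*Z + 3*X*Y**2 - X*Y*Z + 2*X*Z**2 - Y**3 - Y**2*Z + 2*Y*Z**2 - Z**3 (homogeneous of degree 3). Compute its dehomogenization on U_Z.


f(x, y) = 2*x**3 + x**2 + 3*x*y**2 - x*y + 2*x - y**3 - y**2 + 2*y - 1

On U_Z we set Z = 1. Each monomial c·X^i·Y^j·Z^k in F becomes c·x^i·y^j·1^k = c·x^i·y^j.
Substituting Z = 1: F(X, Y, 1) = 2*x**3 + x**2 + 3*x*y**2 - x*y + 2*x - y**3 - y**2 + 2*y - 1.
Note: deg(f) ≤ deg(F) = 3; strict inequality happens when F is divisible by Z (lost terms).


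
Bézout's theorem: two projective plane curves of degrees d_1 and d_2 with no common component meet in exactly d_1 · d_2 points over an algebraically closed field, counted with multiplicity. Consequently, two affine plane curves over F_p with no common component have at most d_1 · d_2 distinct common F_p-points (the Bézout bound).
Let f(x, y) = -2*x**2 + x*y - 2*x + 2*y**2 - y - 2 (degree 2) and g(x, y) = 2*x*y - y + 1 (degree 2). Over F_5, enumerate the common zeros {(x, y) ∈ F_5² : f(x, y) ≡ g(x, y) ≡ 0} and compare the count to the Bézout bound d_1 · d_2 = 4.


Common zeros: ∅; count = 0; Bézout bound = 4.

deg(f) = 2, deg(g) = 2, so Bézout bound = 4.
Scan x ∈ F_5. For each x, list the y ∈ F_5 with f(x, y) ≡ 0 and those with g(x, y) ≡ 0 (mod 5); the common zeros in that column are the intersection.
  x = 0: f ≡ 0 at y ∈ ∅; g ≡ 0 at y ∈ {1}; common: ∅.
  x = 1: f ≡ 0 at y ∈ ∅; g ≡ 0 at y ∈ {4}; common: ∅.
  x = 2: f ≡ 0 at y ∈ ∅; g ≡ 0 at y ∈ {3}; common: ∅.
  x = 3: f ≡ 0 at y ∈ ∅; g ≡ 0 at y ∈ ∅; common: ∅.
  x = 4: f ≡ 0 at y ∈ {3}; g ≡ 0 at y ∈ {2}; common: ∅.
Collecting: common zeros = ∅, so the count is 0.
Comparison with the Bézout bound: 0 ≤ 4 = deg(f)·deg(g), as expected for curves with no common component (the affine F_5-count falls short of the bound because intersections may lie at infinity, over extension fields, or carry multiplicity).


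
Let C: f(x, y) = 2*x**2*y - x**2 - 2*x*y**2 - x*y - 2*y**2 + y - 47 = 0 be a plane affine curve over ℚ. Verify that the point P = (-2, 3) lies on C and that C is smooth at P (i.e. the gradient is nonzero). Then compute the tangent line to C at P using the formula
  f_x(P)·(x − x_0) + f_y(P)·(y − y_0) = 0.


Tangent line at P: -41*x + 23*y - 151 = 0.

Step 1: f(-2, 3) = 0, so P lies on C.
Step 2: partial derivatives
  f_x(x, y) = 4*x*y - 2*x - 2*y**2 - y, f_y(x, y) = 2*x**2 - 4*x*y - x - 4*y + 1.
  f_x(P) = -41, f_y(P) = 23 (gradient nonzero, so P is smooth).
Step 3: tangent line at P: -41·(x − -2) + 23·(y − 3) = 0.
Expanding: -41*x + 23*y - 151 = 0.


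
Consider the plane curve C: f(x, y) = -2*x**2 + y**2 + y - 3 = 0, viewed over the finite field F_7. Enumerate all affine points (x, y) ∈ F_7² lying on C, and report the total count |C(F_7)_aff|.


Affine F_7-points: {(1, 3), (3, 0), (3, 6), (4, 0), (4, 6), (6, 3)}; count = 6.

For each of the 49 pairs (x, y) ∈ F_7², evaluate f(x, y) mod 7. Record the zeros.
  x = 0: [0↦4, 1↦6, 2↦3, 3↦2, 4↦3, 5↦6, 6↦4]  zeros at y ∈ ∅
  x = 1: [0↦2, 1↦4, 2↦1, 3↦0, 4↦1, 5↦4, 6↦2]  zeros at y ∈ {3}
  x = 2: [0↦3, 1↦5, 2↦2, 3↦1, 4↦2, 5↦5, 6↦3]  zeros at y ∈ ∅
  x = 3: [0↦0, 1↦2, 2↦6, 3↦5, 4↦6, 5↦2, 6↦0]  zeros at y ∈ {0, 6}
  x = 4: [0↦0, 1↦2, 2↦6, 3↦5, 4↦6, 5↦2, 6↦0]  zeros at y ∈ {0, 6}
  x = 5: [0↦3, 1↦5, 2↦2, 3↦1, 4↦2, 5↦5, 6↦3]  zeros at y ∈ ∅
  x = 6: [0↦2, 1↦4, 2↦1, 3↦0, 4↦1, 5↦4, 6↦2]  zeros at y ∈ {3}
Collecting zeros: affine points = {(1, 3), (3, 0), (3, 6), (4, 0), (4, 6), (6, 3)}.
Total count |C(F_7)_aff| = 6.


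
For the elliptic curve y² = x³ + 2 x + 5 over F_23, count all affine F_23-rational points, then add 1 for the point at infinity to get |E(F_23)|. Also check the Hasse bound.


Affine points = {(1, 10), (1, 13), (4, 10), (4, 13), (5, 5), (5, 18), (6, 7), (6, 16), (8, 2), (8, 21), (9, 4), (9, 19), (10, 6), (10, 17), (11, 1), (11, 22), (12, 3), (12, 20), (15, 11), (15, 12), (16, 4), (16, 19), (18, 10), (18, 13), (19, 5), (19, 18), (20, 8), (20, 15), (21, 4), (21, 19), (22, 5), (22, 18)}; affine count = 32; |E(F_23)| = 33.

Discriminant check: Δ ∝ 4a³ + 27b² = 4·2³ + 27·5² = 4·8 + 27·25 ≡ 17 (mod 23). Nonzero ⇒ E is nonsingular.
For each x ∈ F_23, compute rhs = x³ + 2·x + 5 mod 23, then count y ∈ F_23 with y² ≡ rhs.
  x = 0: rhs = 5, matching y values: none (0 points).
  x = 1: rhs = 8, matching y values: 10, 13 (2 points).
  x = 2: rhs = 17, matching y values: none (0 points).
  x = 3: rhs = 15, matching y values: none (0 points).
  x = 4: rhs = 8, matching y values: 10, 13 (2 points).
  x = 5: rhs = 2, matching y values: 5, 18 (2 points).
  x = 6: rhs = 3, matching y values: 7, 16 (2 points).
  x = 7: rhs = 17, matching y values: none (0 points).
  x = 8: rhs = 4, matching y values: 2, 21 (2 points).
  x = 9: rhs = 16, matching y values: 4, 19 (2 points).
  x = 10: rhs = 13, matching y values: 6, 17 (2 points).
  x = 11: rhs = 1, matching y values: 1, 22 (2 points).
  x = 12: rhs = 9, matching y values: 3, 20 (2 points).
  x = 13: rhs = 20, matching y values: none (0 points).
  x = 14: rhs = 17, matching y values: none (0 points).
  x = 15: rhs = 6, matching y values: 11, 12 (2 points).
  x = 16: rhs = 16, matching y values: 4, 19 (2 points).
  x = 17: rhs = 7, matching y values: none (0 points).
  x = 18: rhs = 8, matching y values: 10, 13 (2 points).
  x = 19: rhs = 2, matching y values: 5, 18 (2 points).
  x = 20: rhs = 18, matching y values: 8, 15 (2 points).
  x = 21: rhs = 16, matching y values: 4, 19 (2 points).
  x = 22: rhs = 2, matching y values: 5, 18 (2 points).
Total affine count: 32.
Full point count |E(F_23)| = 32 + 1 = 33.
Hasse bound: |33 − (23+1)| = |9| = 9 ≤ 2√23 ≈ 9.5917 ✓.
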